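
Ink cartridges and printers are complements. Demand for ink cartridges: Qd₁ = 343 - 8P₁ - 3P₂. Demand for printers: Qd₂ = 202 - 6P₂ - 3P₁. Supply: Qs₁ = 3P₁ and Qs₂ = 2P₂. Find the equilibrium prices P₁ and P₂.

P₁ = 2138/79, P₂ = 1193/79

Market 1: 343 - 8P₁ - 3P₂ = 3P₁ → 11P₁ + 3P₂ = 343.
Market 2: 8P₂ + 3P₁ = 202.
Eliminating P₂: 8×(1) − 3×(2) gives 79P₁ = 2138, so P₁ = 2138/79.
Back-substitute into (2): P₂ = (202 − 3×2138/79) / 8 = 1193/79.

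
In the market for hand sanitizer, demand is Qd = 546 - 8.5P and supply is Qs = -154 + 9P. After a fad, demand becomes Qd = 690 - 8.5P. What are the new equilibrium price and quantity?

Original equilibrium: P* = 40, Q* = 206.
New equilibrium: 690 - 8.5P = -154 + 9P, so 844 = 17.5P and P' = 1688/35; Q' = 690 − 8.5(1688/35) = 9802/35.

P' = 1688/35, Q' = 9802/35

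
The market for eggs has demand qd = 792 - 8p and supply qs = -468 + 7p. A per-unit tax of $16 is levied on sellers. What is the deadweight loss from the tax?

Pre-tax equilibrium: p* = 84, q* = 120.
Tax on sellers shifts supply to qs = -468 + 7(p − 16) = -580 + 7p.
792 - 8p = -580 + 7p gives buyer price pb = 1372/15; sellers receive ps = 1372/15 − 16 = 1132/15.
New quantity: q = 792 − 8(1372/15) = 904/15.
DWL = ½ × 16 × (120 − 904/15) = 7168/15.

Deadweight loss = 7168/15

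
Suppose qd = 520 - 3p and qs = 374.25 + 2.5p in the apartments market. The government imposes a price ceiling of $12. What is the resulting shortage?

Shortage = 79.75

Equilibrium price would be p* = 26.5, so the ceiling at 12 binds.
At p = 12: qd = 520 − 3(12) = 484, qs = 374.25 + 2.5(12) = 404.25.
Shortage = 484 − 404.25 = 79.75.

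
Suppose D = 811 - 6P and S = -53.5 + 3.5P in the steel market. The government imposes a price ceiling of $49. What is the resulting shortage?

Shortage = 399

Equilibrium price would be P* = 91, so the ceiling at 49 binds.
At P = 49: D = 811 − 6(49) = 517, S = -53.5 + 3.5(49) = 118.
Shortage = 517 − 118 = 399.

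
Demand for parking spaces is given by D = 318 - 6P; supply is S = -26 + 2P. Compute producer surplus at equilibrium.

Equilibrium: 318 - 6P = -26 + 2P gives P* = 43, Q* = 60.
Supply starts at P = 13 (where S = 0).
PS = ½(43 − 13)(60) = 900.

Producer surplus = 900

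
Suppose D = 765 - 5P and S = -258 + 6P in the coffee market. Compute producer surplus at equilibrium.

Equilibrium: 765 - 5P = -258 + 6P gives P* = 93, Q* = 300.
Supply starts at P = 43 (where S = 0).
PS = ½(93 − 43)(300) = 7500.

Producer surplus = 7500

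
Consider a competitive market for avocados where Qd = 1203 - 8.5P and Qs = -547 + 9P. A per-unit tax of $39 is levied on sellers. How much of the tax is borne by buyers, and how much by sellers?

Pre-tax equilibrium: P* = 100, Q* = 353.
Tax on sellers shifts supply to Qs = -547 + 9(P − 39) = -898 + 9P.
1203 - 8.5P = -898 + 9P gives buyer price Pb = 4202/35; sellers receive Ps = 4202/35 − 39 = 2837/35.
New quantity: Q = 1203 − 8.5(4202/35) = 6388/35.
Buyer burden = 4202/35 − 100 = 702/35; seller burden = 100 − 2837/35 = 663/35.

Buyers bear 702/35, sellers bear 663/35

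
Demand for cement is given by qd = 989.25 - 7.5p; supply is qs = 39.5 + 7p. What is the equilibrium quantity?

q* = 498

Set qd = qs: 989.25 - 7.5p = 39.5 + 7p.
949.75 = 14.5p, so p* = 65.5.
q* = 989.25 − 7.5(65.5) = 498.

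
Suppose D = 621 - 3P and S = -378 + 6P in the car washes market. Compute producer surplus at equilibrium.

Producer surplus = 6912

Equilibrium: 621 - 3P = -378 + 6P gives P* = 111, Q* = 288.
Supply starts at P = 63 (where S = 0).
PS = ½(111 − 63)(288) = 6912.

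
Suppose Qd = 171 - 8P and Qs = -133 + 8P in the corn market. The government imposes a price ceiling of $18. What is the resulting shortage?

Shortage = 16

Equilibrium price would be P* = 19, so the ceiling at 18 binds.
At P = 18: Qd = 171 − 8(18) = 27, Qs = -133 + 8(18) = 11.
Shortage = 27 − 11 = 16.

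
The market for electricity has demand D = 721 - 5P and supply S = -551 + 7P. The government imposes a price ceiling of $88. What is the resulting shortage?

Shortage = 216

Equilibrium price would be P* = 106, so the ceiling at 88 binds.
At P = 88: D = 721 − 5(88) = 281, S = -551 + 7(88) = 65.
Shortage = 281 − 65 = 216.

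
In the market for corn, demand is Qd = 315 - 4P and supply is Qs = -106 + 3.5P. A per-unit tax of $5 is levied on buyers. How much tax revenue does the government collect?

Pre-tax equilibrium: P* = 842/15, Q* = 1357/15.
Tax on buyers shifts demand to Qd = 315 − 4(P + 5) = 295 - 4P.
295 - 4P = -106 + 3.5P gives seller price Ps = 802/15; buyers pay Pb = 802/15 + 5 = 877/15.
New quantity: Q = 315 − 4(877/15) = 1217/15.
Revenue = 5 × 1217/15 = 1217/3.

Tax revenue = 1217/3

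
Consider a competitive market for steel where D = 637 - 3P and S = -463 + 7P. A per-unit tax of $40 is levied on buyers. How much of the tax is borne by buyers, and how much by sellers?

Pre-tax equilibrium: P* = 110, Q* = 307.
Tax on buyers shifts demand to D = 637 − 3(P + 40) = 517 - 3P.
517 - 3P = -463 + 7P gives seller price Ps = 98; buyers pay Pb = 98 + 40 = 138.
New quantity: Q = 637 − 3(138) = 223.
Buyer burden = 138 − 110 = 28; seller burden = 110 − 98 = 12.

Buyers bear $28, sellers bear $12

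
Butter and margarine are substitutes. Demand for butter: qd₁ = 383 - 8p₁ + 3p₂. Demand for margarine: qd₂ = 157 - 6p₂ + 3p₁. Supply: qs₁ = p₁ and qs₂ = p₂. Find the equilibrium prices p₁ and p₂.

Market 1: 383 - 8p₁ + 3p₂ = p₁ → 9p₁ - 3p₂ = 383.
Market 2: 7p₂ - 3p₁ = 157.
Eliminating p₂: 7×(1) + 3×(2) gives 54p₁ = 3152, so p₁ = 1576/27.
Back-substitute into (2): p₂ = (157 + 3×1576/27) / 7 = 427/9.

p₁ = 1576/27, p₂ = 427/9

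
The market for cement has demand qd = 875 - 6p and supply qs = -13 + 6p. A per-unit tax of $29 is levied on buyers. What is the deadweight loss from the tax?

Deadweight loss = 1261.5

Pre-tax equilibrium: p* = 74, q* = 431.
Tax on buyers shifts demand to qd = 875 − 6(p + 29) = 701 - 6p.
701 - 6p = -13 + 6p gives seller price ps = 59.5; buyers pay pb = 59.5 + 29 = 88.5.
New quantity: q = 875 − 6(88.5) = 344.
DWL = ½ × 29 × (431 − 344) = 1261.5.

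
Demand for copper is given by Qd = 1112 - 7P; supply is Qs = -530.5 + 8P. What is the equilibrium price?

P* = 109.5

Set Qd = Qs: 1112 - 7P = -530.5 + 8P.
1642.5 = 15P, so P* = 109.5.
Q* = 1112 − 7(109.5) = 345.5.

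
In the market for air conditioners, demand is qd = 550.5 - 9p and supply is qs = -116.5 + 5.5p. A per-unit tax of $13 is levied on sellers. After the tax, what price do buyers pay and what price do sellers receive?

Buyers pay 1477/29, sellers receive 1100/29

Pre-tax equilibrium: p* = 46, q* = 136.5.
Tax on sellers shifts supply to qs = -116.5 + 5.5(p − 13) = -188 + 5.5p.
550.5 - 9p = -188 + 5.5p gives buyer price pb = 1477/29; sellers receive ps = 1477/29 − 13 = 1100/29.
New quantity: q = 550.5 − 9(1477/29) = 5343/58.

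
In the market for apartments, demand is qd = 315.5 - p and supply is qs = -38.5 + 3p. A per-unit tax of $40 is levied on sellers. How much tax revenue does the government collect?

Pre-tax equilibrium: p* = 88.5, q* = 227.
Tax on sellers shifts supply to qs = -38.5 + 3(p − 40) = -158.5 + 3p.
315.5 - p = -158.5 + 3p gives buyer price pb = 118.5; sellers receive ps = 118.5 − 40 = 78.5.
New quantity: q = 315.5 − 1(118.5) = 197.
Revenue = 40 × 197 = 7880.

Tax revenue = 7880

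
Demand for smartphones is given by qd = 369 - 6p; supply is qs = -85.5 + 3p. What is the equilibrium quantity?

Set qd = qs: 369 - 6p = -85.5 + 3p.
454.5 = 9p, so p* = 50.5.
q* = 369 − 6(50.5) = 66.

q* = 66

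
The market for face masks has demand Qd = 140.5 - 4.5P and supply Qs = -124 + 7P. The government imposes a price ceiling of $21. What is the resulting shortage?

Equilibrium price would be P* = 23, so the ceiling at 21 binds.
At P = 21: Qd = 140.5 − 4.5(21) = 46, Qs = -124 + 7(21) = 23.
Shortage = 46 − 23 = 23.

Shortage = 23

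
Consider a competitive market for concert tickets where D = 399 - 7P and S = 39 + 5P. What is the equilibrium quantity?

Set D = S: 399 - 7P = 39 + 5P.
360 = 12P, so P* = 30.
Q* = 399 − 7(30) = 189.

Q* = 189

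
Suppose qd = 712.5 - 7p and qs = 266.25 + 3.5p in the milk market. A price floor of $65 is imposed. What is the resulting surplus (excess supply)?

Equilibrium price would be p* = 42.5, so the floor at 65 binds.
At p = 65: qd = 257.5, qs = 493.75.
Surplus = 493.75 − 257.5 = 236.25.

Surplus = 236.25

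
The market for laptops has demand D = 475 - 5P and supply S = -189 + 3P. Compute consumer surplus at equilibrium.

Equilibrium: 475 - 5P = -189 + 3P gives P* = 83, Q* = 60.
Demand choke price (D = 0): P = 95.
CS = ½(95 − 83)(60) = 360.

Consumer surplus = 360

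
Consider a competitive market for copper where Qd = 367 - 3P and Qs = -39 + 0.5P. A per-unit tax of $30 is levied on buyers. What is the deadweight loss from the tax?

Pre-tax equilibrium: P* = 116, Q* = 19.
Tax on buyers shifts demand to Qd = 367 − 3(P + 30) = 277 - 3P.
277 - 3P = -39 + 0.5P gives seller price Ps = 632/7; buyers pay Pb = 632/7 + 30 = 842/7.
New quantity: Q = 367 − 3(842/7) = 43/7.
DWL = ½ × 30 × (19 − 43/7) = 1350/7.

Deadweight loss = 1350/7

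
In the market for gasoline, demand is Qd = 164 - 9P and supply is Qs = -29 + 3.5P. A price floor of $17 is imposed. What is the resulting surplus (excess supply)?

Surplus = 19.5

Equilibrium price would be P* = 15.44, so the floor at 17 binds.
At P = 17: Qd = 11, Qs = 30.5.
Surplus = 30.5 − 11 = 19.5.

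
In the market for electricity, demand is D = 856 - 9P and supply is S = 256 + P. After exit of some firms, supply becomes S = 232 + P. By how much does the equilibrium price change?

ΔP = 2.4

Original equilibrium: P* = 60, Q* = 316.
New equilibrium: 856 - 9P = 232 + P, so 624 = 10P and P' = 62.4; Q' = 856 − 9(62.4) = 294.4.
Change in price: 62.4 − 60 = 2.4.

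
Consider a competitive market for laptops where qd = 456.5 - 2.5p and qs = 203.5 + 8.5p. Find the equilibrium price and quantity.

Set qd = qs: 456.5 - 2.5p = 203.5 + 8.5p.
253 = 11p, so p* = 23.
q* = 456.5 − 2.5(23) = 399.

p* = 23, q* = 399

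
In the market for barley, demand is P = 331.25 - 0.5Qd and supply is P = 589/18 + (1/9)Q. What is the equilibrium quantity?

Set the two price expressions equal: 331.25 - 0.5Q = 589/18 + (1/9)Q.
10747/36 = (11/18)Q, so Q* = 488.5.
P* = 331.25 − (0.5)(488.5) = 87.

Q* = 488.5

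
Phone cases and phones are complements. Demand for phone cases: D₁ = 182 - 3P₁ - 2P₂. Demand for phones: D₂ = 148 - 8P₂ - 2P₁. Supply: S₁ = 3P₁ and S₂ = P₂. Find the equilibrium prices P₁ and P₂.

P₁ = 26.84, P₂ = 10.48

Market 1: 182 - 3P₁ - 2P₂ = 3P₁ → 6P₁ + 2P₂ = 182.
Market 2: 9P₂ + 2P₁ = 148.
Eliminating P₂: 9×(1) − 2×(2) gives 50P₁ = 1342, so P₁ = 26.84.
Back-substitute into (2): P₂ = (148 − 2×26.84) / 9 = 10.48.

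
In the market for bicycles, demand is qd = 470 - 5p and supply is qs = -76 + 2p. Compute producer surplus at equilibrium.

Producer surplus = 1600

Equilibrium: 470 - 5p = -76 + 2p gives p* = 78, q* = 80.
Supply starts at p = 38 (where qs = 0).
PS = ½(78 − 38)(80) = 1600.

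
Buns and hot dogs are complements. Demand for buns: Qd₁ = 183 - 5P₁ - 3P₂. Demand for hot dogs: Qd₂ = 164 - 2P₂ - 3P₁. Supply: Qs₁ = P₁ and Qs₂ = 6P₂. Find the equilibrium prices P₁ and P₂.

P₁ = 324/13, P₂ = 145/13

Market 1: 183 - 5P₁ - 3P₂ = P₁ → 6P₁ + 3P₂ = 183.
Market 2: 8P₂ + 3P₁ = 164.
Eliminating P₂: 8×(1) − 3×(2) gives 39P₁ = 972, so P₁ = 324/13.
Back-substitute into (2): P₂ = (164 − 3×324/13) / 8 = 145/13.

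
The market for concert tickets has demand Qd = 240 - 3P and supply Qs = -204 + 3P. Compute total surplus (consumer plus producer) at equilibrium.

Total surplus = 108

Equilibrium: 240 - 3P = -204 + 3P gives P* = 74, Q* = 18.
Demand choke price: P = 80; supply starts at P = 68.
CS = ½(80 − 74)(18) = 54; PS = ½(74 − 68)(18) = 54.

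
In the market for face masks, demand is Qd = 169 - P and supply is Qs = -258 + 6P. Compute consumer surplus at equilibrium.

Equilibrium: 169 - P = -258 + 6P gives P* = 61, Q* = 108.
Demand choke price (Qd = 0): P = 169.
CS = ½(169 − 61)(108) = 5832.

Consumer surplus = 5832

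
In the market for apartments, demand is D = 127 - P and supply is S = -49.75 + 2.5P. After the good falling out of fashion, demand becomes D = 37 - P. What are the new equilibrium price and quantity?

Original equilibrium: P* = 50.5, Q* = 76.5.
New equilibrium: 37 - P = -49.75 + 2.5P, so 86.75 = 3.5P and P' = 347/14; Q' = 37 − 1(347/14) = 171/14.

P' = 347/14, Q' = 171/14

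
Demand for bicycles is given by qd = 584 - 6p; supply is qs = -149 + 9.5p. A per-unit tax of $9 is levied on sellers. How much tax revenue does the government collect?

Tax revenue = 74538/31

Pre-tax equilibrium: p* = 1466/31, q* = 9308/31.
Tax on sellers shifts supply to qs = -149 + 9.5(p − 9) = -234.5 + 9.5p.
584 - 6p = -234.5 + 9.5p gives buyer price pb = 1637/31; sellers receive ps = 1637/31 − 9 = 1358/31.
New quantity: q = 584 − 6(1637/31) = 8282/31.
Revenue = 9 × 8282/31 = 74538/31.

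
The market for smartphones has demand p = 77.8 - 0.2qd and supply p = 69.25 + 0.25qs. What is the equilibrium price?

p* = 74

Set the two price expressions equal: 77.8 - 0.2q = 69.25 + 0.25q.
8.55 = 0.45q, so q* = 19.
p* = 77.8 − (0.2)(19) = 74.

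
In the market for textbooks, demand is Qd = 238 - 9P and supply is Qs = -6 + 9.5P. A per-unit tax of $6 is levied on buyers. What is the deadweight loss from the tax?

Pre-tax equilibrium: P* = 488/37, Q* = 4414/37.
Tax on buyers shifts demand to Qd = 238 − 9(P + 6) = 184 - 9P.
184 - 9P = -6 + 9.5P gives seller price Ps = 380/37; buyers pay Pb = 380/37 + 6 = 602/37.
New quantity: Q = 238 − 9(602/37) = 3388/37.
DWL = ½ × 6 × (4414/37 − 3388/37) = 3078/37.

Deadweight loss = 3078/37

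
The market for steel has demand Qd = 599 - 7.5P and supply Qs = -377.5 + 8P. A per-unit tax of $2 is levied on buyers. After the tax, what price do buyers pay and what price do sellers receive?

Buyers pay 1985/31, sellers receive 1923/31

Pre-tax equilibrium: P* = 63, Q* = 126.5.
Tax on buyers shifts demand to Qd = 599 − 7.5(P + 2) = 584 - 7.5P.
584 - 7.5P = -377.5 + 8P gives seller price Ps = 1923/31; buyers pay Pb = 1923/31 + 2 = 1985/31.
New quantity: Q = 599 − 7.5(1985/31) = 7363/62.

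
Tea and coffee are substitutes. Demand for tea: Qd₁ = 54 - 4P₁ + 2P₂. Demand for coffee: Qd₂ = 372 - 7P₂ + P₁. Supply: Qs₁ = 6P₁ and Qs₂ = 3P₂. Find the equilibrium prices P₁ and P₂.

Market 1: 54 - 4P₁ + 2P₂ = 6P₁ → 10P₁ - 2P₂ = 54.
Market 2: 10P₂ - P₁ = 372.
Eliminating P₂: 10×(1) + 2×(2) gives 98P₁ = 1284, so P₁ = 642/49.
Back-substitute into (2): P₂ = (372 + 1×642/49) / 10 = 1887/49.

P₁ = 642/49, P₂ = 1887/49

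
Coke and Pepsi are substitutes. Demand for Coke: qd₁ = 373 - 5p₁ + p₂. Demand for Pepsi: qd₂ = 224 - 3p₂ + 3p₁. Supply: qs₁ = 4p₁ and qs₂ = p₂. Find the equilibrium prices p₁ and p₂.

Market 1: 373 - 5p₁ + p₂ = 4p₁ → 9p₁ - p₂ = 373.
Market 2: 4p₂ - 3p₁ = 224.
Eliminating p₂: 4×(1) + 1×(2) gives 33p₁ = 1716, so p₁ = 52.
Back-substitute into (2): p₂ = (224 + 3×52) / 4 = 95.

p₁ = 52, p₂ = 95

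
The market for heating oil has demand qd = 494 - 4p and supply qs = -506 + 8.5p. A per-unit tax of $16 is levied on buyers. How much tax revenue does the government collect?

Tax revenue = 2087.68

Pre-tax equilibrium: p* = 80, q* = 174.
Tax on buyers shifts demand to qd = 494 − 4(p + 16) = 430 - 4p.
430 - 4p = -506 + 8.5p gives seller price ps = 74.88; buyers pay pb = 74.88 + 16 = 90.88.
New quantity: q = 494 − 4(90.88) = 130.48.
Revenue = 16 × 130.48 = 2087.68.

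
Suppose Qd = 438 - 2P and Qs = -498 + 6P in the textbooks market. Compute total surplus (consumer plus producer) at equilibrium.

Total surplus = 13872

Equilibrium: 438 - 2P = -498 + 6P gives P* = 117, Q* = 204.
Demand choke price: P = 219; supply starts at P = 83.
CS = ½(219 − 117)(204) = 10404; PS = ½(117 − 83)(204) = 3468.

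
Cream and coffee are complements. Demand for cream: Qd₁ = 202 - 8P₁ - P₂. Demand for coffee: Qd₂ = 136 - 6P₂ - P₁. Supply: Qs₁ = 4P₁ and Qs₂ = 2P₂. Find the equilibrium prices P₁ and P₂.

Market 1: 202 - 8P₁ - P₂ = 4P₁ → 12P₁ + P₂ = 202.
Market 2: 8P₂ + P₁ = 136.
Eliminating P₂: 8×(1) − 1×(2) gives 95P₁ = 1480, so P₁ = 296/19.
Back-substitute into (2): P₂ = (136 − 1×296/19) / 8 = 286/19.

P₁ = 296/19, P₂ = 286/19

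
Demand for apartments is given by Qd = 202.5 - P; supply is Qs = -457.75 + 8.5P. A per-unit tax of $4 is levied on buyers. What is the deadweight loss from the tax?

Deadweight loss = 136/19

Pre-tax equilibrium: P* = 69.5, Q* = 133.
Tax on buyers shifts demand to Qd = 202.5 − 1(P + 4) = 198.5 - P.
198.5 - P = -457.75 + 8.5P gives seller price Ps = 2625/38; buyers pay Pb = 2625/38 + 4 = 2777/38.
New quantity: Q = 202.5 − 1(2777/38) = 2459/19.
DWL = ½ × 4 × (133 − 2459/19) = 136/19.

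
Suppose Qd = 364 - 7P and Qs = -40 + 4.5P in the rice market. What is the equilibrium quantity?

Q* = 2716/23

Set Qd = Qs: 364 - 7P = -40 + 4.5P.
404 = 11.5P, so P* = 808/23.
Q* = 364 − 7(808/23) = 2716/23.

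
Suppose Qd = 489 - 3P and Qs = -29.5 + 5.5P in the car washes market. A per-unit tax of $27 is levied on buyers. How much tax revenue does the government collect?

Tax revenue = 116397/17

Pre-tax equilibrium: P* = 61, Q* = 306.
Tax on buyers shifts demand to Qd = 489 − 3(P + 27) = 408 - 3P.
408 - 3P = -29.5 + 5.5P gives seller price Ps = 875/17; buyers pay Pb = 875/17 + 27 = 1334/17.
New quantity: Q = 489 − 3(1334/17) = 4311/17.
Revenue = 27 × 4311/17 = 116397/17.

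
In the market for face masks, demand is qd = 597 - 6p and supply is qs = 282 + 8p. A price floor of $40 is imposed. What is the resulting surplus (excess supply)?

Surplus = 245

Equilibrium price would be p* = 22.5, so the floor at 40 binds.
At p = 40: qd = 357, qs = 602.
Surplus = 602 − 357 = 245.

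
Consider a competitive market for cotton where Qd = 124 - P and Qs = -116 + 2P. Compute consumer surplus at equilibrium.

Consumer surplus = 968

Equilibrium: 124 - P = -116 + 2P gives P* = 80, Q* = 44.
Demand choke price (Qd = 0): P = 124.
CS = ½(124 − 80)(44) = 968.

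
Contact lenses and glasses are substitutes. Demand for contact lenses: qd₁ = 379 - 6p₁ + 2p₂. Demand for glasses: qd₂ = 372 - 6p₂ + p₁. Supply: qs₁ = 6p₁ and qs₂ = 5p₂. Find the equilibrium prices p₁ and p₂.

p₁ = 4913/130, p₂ = 4843/130

Market 1: 379 - 6p₁ + 2p₂ = 6p₁ → 12p₁ - 2p₂ = 379.
Market 2: 11p₂ - p₁ = 372.
Eliminating p₂: 11×(1) + 2×(2) gives 130p₁ = 4913, so p₁ = 4913/130.
Back-substitute into (2): p₂ = (372 + 1×4913/130) / 11 = 4843/130.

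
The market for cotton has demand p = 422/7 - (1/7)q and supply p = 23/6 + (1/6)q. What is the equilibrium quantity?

q* = 2371/13

Set the two price expressions equal: 422/7 - (1/7)q = 23/6 + (1/6)q.
2371/42 = (13/42)q, so q* = 2371/13.
p* = 422/7 − (1/7)(2371/13) = 445/13.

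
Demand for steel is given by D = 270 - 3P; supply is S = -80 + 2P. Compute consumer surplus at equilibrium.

Equilibrium: 270 - 3P = -80 + 2P gives P* = 70, Q* = 60.
Demand choke price (D = 0): P = 90.
CS = ½(90 − 70)(60) = 600.

Consumer surplus = 600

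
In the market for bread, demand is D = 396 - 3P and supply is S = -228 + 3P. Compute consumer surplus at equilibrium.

Consumer surplus = 1176

Equilibrium: 396 - 3P = -228 + 3P gives P* = 104, Q* = 84.
Demand choke price (D = 0): P = 132.
CS = ½(132 − 104)(84) = 1176.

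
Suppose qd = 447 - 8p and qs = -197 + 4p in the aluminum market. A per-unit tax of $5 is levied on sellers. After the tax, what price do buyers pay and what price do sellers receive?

Pre-tax equilibrium: p* = 161/3, q* = 53/3.
Tax on sellers shifts supply to qs = -197 + 4(p − 5) = -217 + 4p.
447 - 8p = -217 + 4p gives buyer price pb = 166/3; sellers receive ps = 166/3 − 5 = 151/3.
New quantity: q = 447 − 8(166/3) = 13/3.

Buyers pay 166/3, sellers receive 151/3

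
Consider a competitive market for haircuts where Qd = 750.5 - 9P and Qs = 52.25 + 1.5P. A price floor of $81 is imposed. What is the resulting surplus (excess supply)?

Surplus = 152.25

Equilibrium price would be P* = 66.5, so the floor at 81 binds.
At P = 81: Qd = 21.5, Qs = 173.75.
Surplus = 173.75 − 21.5 = 152.25.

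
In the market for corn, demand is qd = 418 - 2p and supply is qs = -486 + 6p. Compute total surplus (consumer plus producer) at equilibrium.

Equilibrium: 418 - 2p = -486 + 6p gives p* = 113, q* = 192.
Demand choke price: p = 209; supply starts at p = 81.
CS = ½(209 − 113)(192) = 9216; PS = ½(113 − 81)(192) = 3072.

Total surplus = 12288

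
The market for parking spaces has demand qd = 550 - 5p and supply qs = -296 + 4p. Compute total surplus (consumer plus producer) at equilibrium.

Equilibrium: 550 - 5p = -296 + 4p gives p* = 94, q* = 80.
Demand choke price: p = 110; supply starts at p = 74.
CS = ½(110 − 94)(80) = 640; PS = ½(94 − 74)(80) = 800.

Total surplus = 1440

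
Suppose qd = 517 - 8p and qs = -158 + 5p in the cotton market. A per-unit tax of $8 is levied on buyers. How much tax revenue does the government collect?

Tax revenue = 616

Pre-tax equilibrium: p* = 675/13, q* = 1321/13.
Tax on buyers shifts demand to qd = 517 − 8(p + 8) = 453 - 8p.
453 - 8p = -158 + 5p gives seller price ps = 47; buyers pay pb = 47 + 8 = 55.
New quantity: q = 517 − 8(55) = 77.
Revenue = 8 × 77 = 616.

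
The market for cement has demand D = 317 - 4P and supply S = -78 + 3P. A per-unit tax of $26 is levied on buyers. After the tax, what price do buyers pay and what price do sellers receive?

Buyers pay 473/7, sellers receive 291/7

Pre-tax equilibrium: P* = 395/7, Q* = 639/7.
Tax on buyers shifts demand to D = 317 − 4(P + 26) = 213 - 4P.
213 - 4P = -78 + 3P gives seller price Ps = 291/7; buyers pay Pb = 291/7 + 26 = 473/7.
New quantity: Q = 317 − 4(473/7) = 327/7.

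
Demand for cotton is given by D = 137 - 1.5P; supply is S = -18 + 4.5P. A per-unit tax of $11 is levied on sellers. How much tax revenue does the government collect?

Tax revenue = 944.625

Pre-tax equilibrium: P* = 155/6, Q* = 98.25.
Tax on sellers shifts supply to S = -18 + 4.5(P − 11) = -67.5 + 4.5P.
137 - 1.5P = -67.5 + 4.5P gives buyer price Pb = 409/12; sellers receive Ps = 409/12 − 11 = 277/12.
New quantity: Q = 137 − 1.5(409/12) = 85.875.
Revenue = 11 × 85.875 = 944.625.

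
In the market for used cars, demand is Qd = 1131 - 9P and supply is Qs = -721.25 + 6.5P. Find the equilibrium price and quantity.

P* = 119.5, Q* = 55.5

Set Qd = Qs: 1131 - 9P = -721.25 + 6.5P.
1852.25 = 15.5P, so P* = 119.5.
Q* = 1131 − 9(119.5) = 55.5.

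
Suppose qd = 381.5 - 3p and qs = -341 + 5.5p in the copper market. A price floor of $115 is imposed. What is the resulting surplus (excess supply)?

Surplus = 255

Equilibrium price would be p* = 85, so the floor at 115 binds.
At p = 115: qd = 36.5, qs = 291.5.
Surplus = 291.5 − 36.5 = 255.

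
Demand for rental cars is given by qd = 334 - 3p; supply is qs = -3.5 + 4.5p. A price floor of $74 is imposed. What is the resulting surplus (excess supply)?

Equilibrium price would be p* = 45, so the floor at 74 binds.
At p = 74: qd = 112, qs = 329.5.
Surplus = 329.5 − 112 = 217.5.

Surplus = 217.5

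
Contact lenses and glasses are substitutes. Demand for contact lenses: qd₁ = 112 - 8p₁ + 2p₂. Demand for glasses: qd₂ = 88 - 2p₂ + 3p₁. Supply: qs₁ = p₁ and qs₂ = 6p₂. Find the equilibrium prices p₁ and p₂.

Market 1: 112 - 8p₁ + 2p₂ = p₁ → 9p₁ - 2p₂ = 112.
Market 2: 8p₂ - 3p₁ = 88.
Eliminating p₂: 8×(1) + 2×(2) gives 66p₁ = 1072, so p₁ = 536/33.
Back-substitute into (2): p₂ = (88 + 3×536/33) / 8 = 188/11.

p₁ = 536/33, p₂ = 188/11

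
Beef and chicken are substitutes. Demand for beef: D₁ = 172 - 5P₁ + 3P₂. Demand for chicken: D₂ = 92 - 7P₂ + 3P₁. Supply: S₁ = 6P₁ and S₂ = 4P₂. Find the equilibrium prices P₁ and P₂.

Market 1: 172 - 5P₁ + 3P₂ = 6P₁ → 11P₁ - 3P₂ = 172.
Market 2: 11P₂ - 3P₁ = 92.
Eliminating P₂: 11×(1) + 3×(2) gives 112P₁ = 2168, so P₁ = 271/14.
Back-substitute into (2): P₂ = (92 + 3×271/14) / 11 = 191/14.

P₁ = 271/14, P₂ = 191/14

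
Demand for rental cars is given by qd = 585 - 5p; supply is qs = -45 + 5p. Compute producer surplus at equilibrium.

Equilibrium: 585 - 5p = -45 + 5p gives p* = 63, q* = 270.
Supply starts at p = 9 (where qs = 0).
PS = ½(63 − 9)(270) = 7290.

Producer surplus = 7290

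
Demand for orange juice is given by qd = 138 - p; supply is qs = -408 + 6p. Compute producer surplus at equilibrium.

Producer surplus = 300

Equilibrium: 138 - p = -408 + 6p gives p* = 78, q* = 60.
Supply starts at p = 68 (where qs = 0).
PS = ½(78 − 68)(60) = 300.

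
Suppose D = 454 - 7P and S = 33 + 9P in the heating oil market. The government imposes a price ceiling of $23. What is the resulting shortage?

Equilibrium price would be P* = 26.3125, so the ceiling at 23 binds.
At P = 23: D = 454 − 7(23) = 293, S = 33 + 9(23) = 240.
Shortage = 293 − 240 = 53.

Shortage = 53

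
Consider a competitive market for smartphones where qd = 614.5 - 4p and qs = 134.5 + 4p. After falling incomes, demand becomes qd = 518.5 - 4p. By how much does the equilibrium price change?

Original equilibrium: p* = 60, q* = 374.5.
New equilibrium: 518.5 - 4p = 134.5 + 4p, so 384 = 8p and p' = 48; q' = 518.5 − 4(48) = 326.5.
Change in price: 48 − 60 = -12.

Δp = -12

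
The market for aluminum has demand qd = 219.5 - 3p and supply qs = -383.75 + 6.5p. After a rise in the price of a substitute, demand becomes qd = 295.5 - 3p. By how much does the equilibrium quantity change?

Δq = 52

Original equilibrium: p* = 63.5, q* = 29.
New equilibrium: 295.5 - 3p = -383.75 + 6.5p, so 679.25 = 9.5p and p' = 71.5; q' = 295.5 − 3(71.5) = 81.
Change in quantity: 81 − 29 = 52.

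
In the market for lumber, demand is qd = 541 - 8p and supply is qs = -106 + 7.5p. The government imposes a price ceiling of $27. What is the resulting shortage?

Equilibrium price would be p* = 1294/31, so the ceiling at 27 binds.
At p = 27: qd = 541 − 8(27) = 325, qs = -106 + 7.5(27) = 96.5.
Shortage = 325 − 96.5 = 228.5.

Shortage = 228.5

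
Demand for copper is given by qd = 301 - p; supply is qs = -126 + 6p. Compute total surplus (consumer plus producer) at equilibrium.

Equilibrium: 301 - p = -126 + 6p gives p* = 61, q* = 240.
Demand choke price: p = 301; supply starts at p = 21.
CS = ½(301 − 61)(240) = 28800; PS = ½(61 − 21)(240) = 4800.

Total surplus = 33600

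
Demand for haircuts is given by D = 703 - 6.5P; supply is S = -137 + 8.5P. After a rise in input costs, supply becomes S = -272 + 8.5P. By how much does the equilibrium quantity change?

Original equilibrium: P* = 56, Q* = 339.
New equilibrium: 703 - 6.5P = -272 + 8.5P, so 975 = 15P and P' = 65; Q' = 703 − 6.5(65) = 280.5.
Change in quantity: 280.5 − 339 = -58.5.

ΔQ = -58.5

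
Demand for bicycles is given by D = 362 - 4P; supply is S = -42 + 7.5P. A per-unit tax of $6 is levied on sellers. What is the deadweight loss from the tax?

Pre-tax equilibrium: P* = 808/23, Q* = 5094/23.
Tax on sellers shifts supply to S = -42 + 7.5(P − 6) = -87 + 7.5P.
362 - 4P = -87 + 7.5P gives buyer price Pb = 898/23; sellers receive Ps = 898/23 − 6 = 760/23.
New quantity: Q = 362 − 4(898/23) = 4734/23.
DWL = ½ × 6 × (5094/23 − 4734/23) = 1080/23.

Deadweight loss = 1080/23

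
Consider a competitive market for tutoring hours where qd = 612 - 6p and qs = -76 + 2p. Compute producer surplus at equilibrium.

Producer surplus = 2304

Equilibrium: 612 - 6p = -76 + 2p gives p* = 86, q* = 96.
Supply starts at p = 38 (where qs = 0).
PS = ½(86 − 38)(96) = 2304.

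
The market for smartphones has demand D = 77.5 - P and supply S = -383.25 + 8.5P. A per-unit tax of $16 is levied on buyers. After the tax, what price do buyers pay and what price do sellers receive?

Buyers pay 2387/38, sellers receive 1779/38

Pre-tax equilibrium: P* = 48.5, Q* = 29.
Tax on buyers shifts demand to D = 77.5 − 1(P + 16) = 61.5 - P.
61.5 - P = -383.25 + 8.5P gives seller price Ps = 1779/38; buyers pay Pb = 1779/38 + 16 = 2387/38.
New quantity: Q = 77.5 − 1(2387/38) = 279/19.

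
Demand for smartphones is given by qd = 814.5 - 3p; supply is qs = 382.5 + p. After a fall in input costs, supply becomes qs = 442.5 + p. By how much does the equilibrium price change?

Original equilibrium: p* = 108, q* = 490.5.
New equilibrium: 814.5 - 3p = 442.5 + p, so 372 = 4p and p' = 93; q' = 814.5 − 3(93) = 535.5.
Change in price: 93 − 108 = -15.

Δp = -15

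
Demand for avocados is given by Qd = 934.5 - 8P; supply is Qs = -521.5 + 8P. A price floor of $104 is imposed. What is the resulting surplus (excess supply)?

Surplus = 208

Equilibrium price would be P* = 91, so the floor at 104 binds.
At P = 104: Qd = 102.5, Qs = 310.5.
Surplus = 310.5 − 102.5 = 208.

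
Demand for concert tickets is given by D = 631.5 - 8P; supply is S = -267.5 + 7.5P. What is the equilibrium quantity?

Set D = S: 631.5 - 8P = -267.5 + 7.5P.
899 = 15.5P, so P* = 58.
Q* = 631.5 − 8(58) = 167.5.

Q* = 167.5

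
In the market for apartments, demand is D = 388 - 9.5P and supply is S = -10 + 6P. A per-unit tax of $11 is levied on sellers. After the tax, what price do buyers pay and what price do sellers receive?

Buyers pay 928/31, sellers receive 587/31

Pre-tax equilibrium: P* = 796/31, Q* = 4466/31.
Tax on sellers shifts supply to S = -10 + 6(P − 11) = -76 + 6P.
388 - 9.5P = -76 + 6P gives buyer price Pb = 928/31; sellers receive Ps = 928/31 − 11 = 587/31.
New quantity: Q = 388 − 9.5(928/31) = 3212/31.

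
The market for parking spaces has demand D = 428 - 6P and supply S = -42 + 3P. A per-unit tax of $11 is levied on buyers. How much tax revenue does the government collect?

Pre-tax equilibrium: P* = 470/9, Q* = 344/3.
Tax on buyers shifts demand to D = 428 − 6(P + 11) = 362 - 6P.
362 - 6P = -42 + 3P gives seller price Ps = 404/9; buyers pay Pb = 404/9 + 11 = 503/9.
New quantity: Q = 428 − 6(503/9) = 278/3.
Revenue = 11 × 278/3 = 3058/3.

Tax revenue = 3058/3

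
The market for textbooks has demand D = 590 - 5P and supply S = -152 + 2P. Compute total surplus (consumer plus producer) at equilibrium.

Total surplus = 1260

Equilibrium: 590 - 5P = -152 + 2P gives P* = 106, Q* = 60.
Demand choke price: P = 118; supply starts at P = 76.
CS = ½(118 − 106)(60) = 360; PS = ½(106 − 76)(60) = 900.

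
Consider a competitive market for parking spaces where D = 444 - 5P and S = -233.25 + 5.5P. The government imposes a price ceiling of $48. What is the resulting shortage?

Equilibrium price would be P* = 64.5, so the ceiling at 48 binds.
At P = 48: D = 444 − 5(48) = 204, S = -233.25 + 5.5(48) = 30.75.
Shortage = 204 − 30.75 = 173.25.

Shortage = 173.25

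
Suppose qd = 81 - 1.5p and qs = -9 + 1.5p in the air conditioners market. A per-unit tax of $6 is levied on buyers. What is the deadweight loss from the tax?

Pre-tax equilibrium: p* = 30, q* = 36.
Tax on buyers shifts demand to qd = 81 − 1.5(p + 6) = 72 - 1.5p.
72 - 1.5p = -9 + 1.5p gives seller price ps = 27; buyers pay pb = 27 + 6 = 33.
New quantity: q = 81 − 1.5(33) = 31.5.
DWL = ½ × 6 × (36 − 31.5) = 13.5.

Deadweight loss = 13.5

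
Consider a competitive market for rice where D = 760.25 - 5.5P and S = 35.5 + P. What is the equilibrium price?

Set D = S: 760.25 - 5.5P = 35.5 + P.
724.75 = 6.5P, so P* = 111.5.
Q* = 760.25 − 5.5(111.5) = 147.

P* = 111.5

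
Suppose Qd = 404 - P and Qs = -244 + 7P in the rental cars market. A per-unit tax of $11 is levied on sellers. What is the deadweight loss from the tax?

Deadweight loss = 52.9375

Pre-tax equilibrium: P* = 81, Q* = 323.
Tax on sellers shifts supply to Qs = -244 + 7(P − 11) = -321 + 7P.
404 - P = -321 + 7P gives buyer price Pb = 90.625; sellers receive Ps = 90.625 − 11 = 79.625.
New quantity: Q = 404 − 1(90.625) = 313.375.
DWL = ½ × 11 × (323 − 313.375) = 52.9375.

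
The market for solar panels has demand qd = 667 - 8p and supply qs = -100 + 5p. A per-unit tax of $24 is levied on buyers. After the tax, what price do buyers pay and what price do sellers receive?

Buyers pay 887/13, sellers receive 575/13

Pre-tax equilibrium: p* = 59, q* = 195.
Tax on buyers shifts demand to qd = 667 − 8(p + 24) = 475 - 8p.
475 - 8p = -100 + 5p gives seller price ps = 575/13; buyers pay pb = 575/13 + 24 = 887/13.
New quantity: q = 667 − 8(887/13) = 1575/13.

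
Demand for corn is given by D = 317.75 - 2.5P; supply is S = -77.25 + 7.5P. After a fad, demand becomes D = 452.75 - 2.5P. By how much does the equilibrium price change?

Original equilibrium: P* = 39.5, Q* = 219.
New equilibrium: 452.75 - 2.5P = -77.25 + 7.5P, so 530 = 10P and P' = 53; Q' = 452.75 − 2.5(53) = 320.25.
Change in price: 53 − 39.5 = 13.5.

ΔP = 13.5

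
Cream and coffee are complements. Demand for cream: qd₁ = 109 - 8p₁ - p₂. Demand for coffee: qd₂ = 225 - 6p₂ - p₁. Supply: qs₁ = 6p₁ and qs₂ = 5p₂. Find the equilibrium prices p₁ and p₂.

p₁ = 974/153, p₂ = 3041/153

Market 1: 109 - 8p₁ - p₂ = 6p₁ → 14p₁ + p₂ = 109.
Market 2: 11p₂ + p₁ = 225.
Eliminating p₂: 11×(1) − 1×(2) gives 153p₁ = 974, so p₁ = 974/153.
Back-substitute into (2): p₂ = (225 − 1×974/153) / 11 = 3041/153.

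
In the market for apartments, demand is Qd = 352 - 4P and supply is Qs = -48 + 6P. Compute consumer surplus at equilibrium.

Equilibrium: 352 - 4P = -48 + 6P gives P* = 40, Q* = 192.
Demand choke price (Qd = 0): P = 88.
CS = ½(88 − 40)(192) = 4608.

Consumer surplus = 4608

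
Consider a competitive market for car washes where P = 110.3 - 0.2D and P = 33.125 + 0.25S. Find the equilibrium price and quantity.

Set the two price expressions equal: 110.3 - 0.2Q = 33.125 + 0.25Q.
77.175 = 0.45Q, so Q* = 171.5.
P* = 110.3 − (0.2)(171.5) = 76.

P* = 76, Q* = 171.5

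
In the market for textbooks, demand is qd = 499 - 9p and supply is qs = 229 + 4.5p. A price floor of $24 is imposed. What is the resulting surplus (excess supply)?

Equilibrium price would be p* = 20, so the floor at 24 binds.
At p = 24: qd = 283, qs = 337.
Surplus = 337 − 283 = 54.

Surplus = 54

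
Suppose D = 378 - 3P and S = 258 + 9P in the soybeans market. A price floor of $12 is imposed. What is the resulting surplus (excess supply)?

Surplus = 24

Equilibrium price would be P* = 10, so the floor at 12 binds.
At P = 12: D = 342, S = 366.
Surplus = 366 − 342 = 24.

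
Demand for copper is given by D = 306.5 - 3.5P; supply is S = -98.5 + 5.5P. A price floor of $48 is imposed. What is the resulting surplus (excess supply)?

Surplus = 27

Equilibrium price would be P* = 45, so the floor at 48 binds.
At P = 48: D = 138.5, S = 165.5.
Surplus = 165.5 − 138.5 = 27.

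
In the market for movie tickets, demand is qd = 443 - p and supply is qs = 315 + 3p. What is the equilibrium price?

p* = 32

Set qd = qs: 443 - p = 315 + 3p.
128 = 4p, so p* = 32.
q* = 443 − 1(32) = 411.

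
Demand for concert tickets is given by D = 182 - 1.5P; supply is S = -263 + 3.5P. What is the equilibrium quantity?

Set D = S: 182 - 1.5P = -263 + 3.5P.
445 = 5P, so P* = 89.
Q* = 182 − 1.5(89) = 48.5.

Q* = 48.5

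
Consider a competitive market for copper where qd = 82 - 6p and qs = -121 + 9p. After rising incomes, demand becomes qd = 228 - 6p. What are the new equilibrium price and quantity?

Original equilibrium: p* = 203/15, q* = 0.8.
New equilibrium: 228 - 6p = -121 + 9p, so 349 = 15p and p' = 349/15; q' = 228 − 6(349/15) = 88.4.

p' = 349/15, q' = 88.4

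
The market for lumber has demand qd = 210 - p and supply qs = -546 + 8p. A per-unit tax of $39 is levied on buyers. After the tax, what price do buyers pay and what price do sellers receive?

Buyers pay 356/3, sellers receive 239/3

Pre-tax equilibrium: p* = 84, q* = 126.
Tax on buyers shifts demand to qd = 210 − 1(p + 39) = 171 - p.
171 - p = -546 + 8p gives seller price ps = 239/3; buyers pay pb = 239/3 + 39 = 356/3.
New quantity: q = 210 − 1(356/3) = 274/3.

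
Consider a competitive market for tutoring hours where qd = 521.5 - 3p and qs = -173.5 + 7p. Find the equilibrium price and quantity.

Set qd = qs: 521.5 - 3p = -173.5 + 7p.
695 = 10p, so p* = 69.5.
q* = 521.5 − 3(69.5) = 313.

p* = 69.5, q* = 313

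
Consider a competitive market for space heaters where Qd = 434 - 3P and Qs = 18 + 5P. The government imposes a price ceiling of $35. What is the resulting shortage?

Equilibrium price would be P* = 52, so the ceiling at 35 binds.
At P = 35: Qd = 434 − 3(35) = 329, Qs = 18 + 5(35) = 193.
Shortage = 329 − 193 = 136.

Shortage = 136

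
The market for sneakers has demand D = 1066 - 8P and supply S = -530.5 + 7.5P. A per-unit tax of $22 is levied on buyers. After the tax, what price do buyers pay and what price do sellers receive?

Buyers pay 3523/31, sellers receive 2841/31

Pre-tax equilibrium: P* = 103, Q* = 242.
Tax on buyers shifts demand to D = 1066 − 8(P + 22) = 890 - 8P.
890 - 8P = -530.5 + 7.5P gives seller price Ps = 2841/31; buyers pay Pb = 2841/31 + 22 = 3523/31.
New quantity: Q = 1066 − 8(3523/31) = 4862/31.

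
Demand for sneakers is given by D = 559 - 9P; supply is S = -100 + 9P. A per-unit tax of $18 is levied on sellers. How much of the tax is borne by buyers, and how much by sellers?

Pre-tax equilibrium: P* = 659/18, Q* = 229.5.
Tax on sellers shifts supply to S = -100 + 9(P − 18) = -262 + 9P.
559 - 9P = -262 + 9P gives buyer price Pb = 821/18; sellers receive Ps = 821/18 − 18 = 497/18.
New quantity: Q = 559 − 9(821/18) = 148.5.
Buyer burden = 821/18 − 659/18 = 9; seller burden = 659/18 − 497/18 = 9.

Buyers bear $9, sellers bear $9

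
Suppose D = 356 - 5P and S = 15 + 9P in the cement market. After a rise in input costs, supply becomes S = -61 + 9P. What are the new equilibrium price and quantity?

Original equilibrium: P* = 341/14, Q* = 3279/14.
New equilibrium: 356 - 5P = -61 + 9P, so 417 = 14P and P' = 417/14; Q' = 356 − 5(417/14) = 2899/14.

P' = 417/14, Q' = 2899/14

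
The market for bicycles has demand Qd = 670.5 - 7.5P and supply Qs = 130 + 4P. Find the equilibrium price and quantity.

Set Qd = Qs: 670.5 - 7.5P = 130 + 4P.
540.5 = 11.5P, so P* = 47.
Q* = 670.5 − 7.5(47) = 318.

P* = 47, Q* = 318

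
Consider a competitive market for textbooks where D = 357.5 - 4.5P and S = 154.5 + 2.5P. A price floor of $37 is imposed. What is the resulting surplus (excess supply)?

Surplus = 56

Equilibrium price would be P* = 29, so the floor at 37 binds.
At P = 37: D = 191, S = 247.
Surplus = 247 − 191 = 56.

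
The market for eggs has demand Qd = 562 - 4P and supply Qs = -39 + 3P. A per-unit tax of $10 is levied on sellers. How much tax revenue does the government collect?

Pre-tax equilibrium: P* = 601/7, Q* = 1530/7.
Tax on sellers shifts supply to Qs = -39 + 3(P − 10) = -69 + 3P.
562 - 4P = -69 + 3P gives buyer price Pb = 631/7; sellers receive Ps = 631/7 − 10 = 561/7.
New quantity: Q = 562 − 4(631/7) = 1410/7.
Revenue = 10 × 1410/7 = 14100/7.

Tax revenue = 14100/7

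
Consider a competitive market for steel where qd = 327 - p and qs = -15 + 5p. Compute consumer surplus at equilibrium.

Consumer surplus = 36450

Equilibrium: 327 - p = -15 + 5p gives p* = 57, q* = 270.
Demand choke price (qd = 0): p = 327.
CS = ½(327 − 57)(270) = 36450.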